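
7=7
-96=-96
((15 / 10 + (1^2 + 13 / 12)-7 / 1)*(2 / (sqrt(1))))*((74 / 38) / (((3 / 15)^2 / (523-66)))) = -17331725 / 114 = -152032.68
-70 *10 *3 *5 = -10500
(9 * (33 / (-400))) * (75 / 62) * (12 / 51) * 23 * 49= -238.18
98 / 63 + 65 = 599 / 9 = 66.56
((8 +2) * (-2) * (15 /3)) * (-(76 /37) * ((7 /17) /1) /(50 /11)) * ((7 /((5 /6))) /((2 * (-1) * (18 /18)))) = -245784 /3145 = -78.15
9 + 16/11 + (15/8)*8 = 280/11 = 25.45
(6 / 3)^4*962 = 15392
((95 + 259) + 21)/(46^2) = 375/2116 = 0.18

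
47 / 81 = 0.58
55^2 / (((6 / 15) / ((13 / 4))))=196625 / 8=24578.12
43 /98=0.44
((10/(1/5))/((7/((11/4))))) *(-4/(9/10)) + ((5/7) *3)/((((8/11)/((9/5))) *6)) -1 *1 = -88117/1008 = -87.42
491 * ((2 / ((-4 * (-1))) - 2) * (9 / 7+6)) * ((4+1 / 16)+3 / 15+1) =-31626783 / 1120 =-28238.20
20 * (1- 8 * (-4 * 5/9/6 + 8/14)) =-2300/189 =-12.17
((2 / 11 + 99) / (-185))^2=1190281 / 4141225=0.29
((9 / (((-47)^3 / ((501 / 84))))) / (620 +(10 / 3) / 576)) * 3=-973944 / 389314966285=-0.00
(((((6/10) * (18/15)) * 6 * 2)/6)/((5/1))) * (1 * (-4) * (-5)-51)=-1116/125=-8.93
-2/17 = -0.12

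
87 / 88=0.99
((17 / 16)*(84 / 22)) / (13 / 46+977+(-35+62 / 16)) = 0.00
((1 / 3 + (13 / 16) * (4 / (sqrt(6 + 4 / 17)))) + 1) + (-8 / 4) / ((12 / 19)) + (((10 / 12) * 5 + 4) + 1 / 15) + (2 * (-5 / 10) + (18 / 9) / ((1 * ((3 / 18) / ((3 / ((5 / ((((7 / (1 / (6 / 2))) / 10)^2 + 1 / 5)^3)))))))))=13 * sqrt(1802) / 424 + 888499629 / 1250000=712.10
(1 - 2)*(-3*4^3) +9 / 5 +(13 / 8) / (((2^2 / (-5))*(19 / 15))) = 584277 / 3040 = 192.20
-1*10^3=-1000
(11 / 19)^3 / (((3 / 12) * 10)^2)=5324 / 171475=0.03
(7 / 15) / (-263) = -7 / 3945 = -0.00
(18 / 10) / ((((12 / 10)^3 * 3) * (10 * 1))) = 5 / 144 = 0.03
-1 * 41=-41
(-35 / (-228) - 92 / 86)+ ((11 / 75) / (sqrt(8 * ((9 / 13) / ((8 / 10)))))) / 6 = -8983 / 9804+ 11 * sqrt(130) / 13500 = -0.91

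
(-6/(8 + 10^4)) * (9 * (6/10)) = -9/2780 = -0.00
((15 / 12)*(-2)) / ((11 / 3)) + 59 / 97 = -0.07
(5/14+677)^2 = 89927289/196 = 458812.70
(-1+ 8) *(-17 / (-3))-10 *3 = 29 / 3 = 9.67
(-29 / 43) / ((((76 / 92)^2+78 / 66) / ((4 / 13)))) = -168751 / 1516008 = -0.11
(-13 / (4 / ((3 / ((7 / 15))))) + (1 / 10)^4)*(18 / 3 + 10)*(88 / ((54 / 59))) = -32140.80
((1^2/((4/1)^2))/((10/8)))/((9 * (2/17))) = 17/360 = 0.05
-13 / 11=-1.18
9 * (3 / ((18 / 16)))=24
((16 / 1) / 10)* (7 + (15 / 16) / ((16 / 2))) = 911 / 80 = 11.39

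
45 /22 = 2.05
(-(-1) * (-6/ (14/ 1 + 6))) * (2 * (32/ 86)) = -48/ 215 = -0.22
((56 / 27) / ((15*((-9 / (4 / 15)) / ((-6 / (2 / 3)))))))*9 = 224 / 675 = 0.33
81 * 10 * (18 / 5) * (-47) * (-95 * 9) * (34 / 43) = 92653526.51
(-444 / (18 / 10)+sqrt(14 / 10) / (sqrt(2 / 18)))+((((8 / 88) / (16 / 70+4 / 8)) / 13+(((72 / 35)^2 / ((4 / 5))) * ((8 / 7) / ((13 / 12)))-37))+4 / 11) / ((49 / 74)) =-59969663122 / 204289085+3 * sqrt(35) / 5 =-290.00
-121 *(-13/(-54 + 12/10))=-715/24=-29.79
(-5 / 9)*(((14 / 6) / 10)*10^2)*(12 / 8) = -19.44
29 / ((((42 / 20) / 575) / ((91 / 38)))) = 1083875 / 57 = 19015.35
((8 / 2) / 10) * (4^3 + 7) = 142 / 5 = 28.40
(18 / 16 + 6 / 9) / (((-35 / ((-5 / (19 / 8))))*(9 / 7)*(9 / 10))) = 430 / 4617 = 0.09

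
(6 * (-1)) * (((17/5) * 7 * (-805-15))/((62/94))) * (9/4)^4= 4513567779/992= 4549967.52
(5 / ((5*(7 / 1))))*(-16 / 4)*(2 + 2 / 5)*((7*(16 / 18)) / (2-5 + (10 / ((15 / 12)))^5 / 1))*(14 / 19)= -1792 / 9338025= -0.00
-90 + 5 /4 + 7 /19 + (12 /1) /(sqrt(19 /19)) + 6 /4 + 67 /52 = -36355 /494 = -73.59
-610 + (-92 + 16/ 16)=-701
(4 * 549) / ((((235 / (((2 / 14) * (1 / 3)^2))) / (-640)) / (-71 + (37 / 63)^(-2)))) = 2911759360 / 450401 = 6464.82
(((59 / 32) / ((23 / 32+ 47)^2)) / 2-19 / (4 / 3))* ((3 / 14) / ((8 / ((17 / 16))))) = -2259381209 / 5571277824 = -0.41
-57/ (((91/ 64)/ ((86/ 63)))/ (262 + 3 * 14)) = -16635.85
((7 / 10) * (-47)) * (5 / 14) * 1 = -47 / 4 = -11.75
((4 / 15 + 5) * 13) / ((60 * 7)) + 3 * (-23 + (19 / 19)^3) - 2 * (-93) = 757027 / 6300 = 120.16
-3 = -3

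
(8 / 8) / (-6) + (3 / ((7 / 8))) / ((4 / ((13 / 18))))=19 / 42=0.45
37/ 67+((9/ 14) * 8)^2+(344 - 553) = -182.00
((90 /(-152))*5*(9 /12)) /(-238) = 675 /72352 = 0.01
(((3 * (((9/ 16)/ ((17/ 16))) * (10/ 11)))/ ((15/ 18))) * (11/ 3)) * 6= 648/ 17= 38.12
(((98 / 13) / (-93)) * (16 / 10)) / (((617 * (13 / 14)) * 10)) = -5488 / 242434725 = -0.00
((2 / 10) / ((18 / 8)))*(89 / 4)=89 / 45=1.98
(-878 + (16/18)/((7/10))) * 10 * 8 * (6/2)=-4418720/21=-210415.24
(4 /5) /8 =1 /10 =0.10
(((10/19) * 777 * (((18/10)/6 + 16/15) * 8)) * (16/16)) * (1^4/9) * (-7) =-594664/171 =-3477.57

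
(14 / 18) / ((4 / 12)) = 7 / 3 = 2.33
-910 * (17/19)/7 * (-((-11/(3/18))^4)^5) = 5435894064175257982801966619330567208960/19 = 286099687588171472779050900000000000000.00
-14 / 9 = -1.56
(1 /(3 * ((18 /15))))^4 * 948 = 49375 /8748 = 5.64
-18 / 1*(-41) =738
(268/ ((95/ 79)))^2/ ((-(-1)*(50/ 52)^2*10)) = 151509711392/ 28203125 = 5372.09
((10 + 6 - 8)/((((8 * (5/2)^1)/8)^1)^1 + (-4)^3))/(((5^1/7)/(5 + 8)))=-1456/615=-2.37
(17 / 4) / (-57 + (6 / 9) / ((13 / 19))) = -663 / 8740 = -0.08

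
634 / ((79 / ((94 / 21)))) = 59596 / 1659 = 35.92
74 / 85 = 0.87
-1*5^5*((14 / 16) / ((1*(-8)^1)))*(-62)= -678125 / 32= -21191.41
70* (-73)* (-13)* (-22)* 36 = -52612560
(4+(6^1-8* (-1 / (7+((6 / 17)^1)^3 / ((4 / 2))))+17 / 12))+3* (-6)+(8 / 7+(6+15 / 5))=4.70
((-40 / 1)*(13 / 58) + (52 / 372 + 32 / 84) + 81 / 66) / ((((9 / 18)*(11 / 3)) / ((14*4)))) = -23981640 / 108779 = -220.46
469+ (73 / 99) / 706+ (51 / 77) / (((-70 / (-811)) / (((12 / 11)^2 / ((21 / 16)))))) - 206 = 3915499388321 / 14504053410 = 269.96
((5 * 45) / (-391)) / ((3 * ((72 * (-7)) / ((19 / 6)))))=475 / 394128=0.00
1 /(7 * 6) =1 /42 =0.02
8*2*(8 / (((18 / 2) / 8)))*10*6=20480 / 3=6826.67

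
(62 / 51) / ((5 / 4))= 248 / 255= 0.97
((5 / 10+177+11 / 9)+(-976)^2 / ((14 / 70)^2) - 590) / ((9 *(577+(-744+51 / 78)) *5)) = -5572473361 / 1751625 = -3181.32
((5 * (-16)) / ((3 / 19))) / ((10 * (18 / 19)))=-1444 / 27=-53.48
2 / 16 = 1 / 8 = 0.12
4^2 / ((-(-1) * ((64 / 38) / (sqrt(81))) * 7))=171 / 14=12.21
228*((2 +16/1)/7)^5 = 430821504/16807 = 25633.46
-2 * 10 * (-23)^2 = -10580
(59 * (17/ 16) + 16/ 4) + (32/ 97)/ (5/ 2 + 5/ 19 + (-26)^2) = 2669569163/ 40030736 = 66.69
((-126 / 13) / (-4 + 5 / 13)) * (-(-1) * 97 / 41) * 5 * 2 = 122220 / 1927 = 63.43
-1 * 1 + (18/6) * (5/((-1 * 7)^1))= -22/7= -3.14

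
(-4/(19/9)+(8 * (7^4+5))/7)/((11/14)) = 730920/209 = 3497.22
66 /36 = 11 /6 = 1.83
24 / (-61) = -24 / 61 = -0.39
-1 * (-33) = 33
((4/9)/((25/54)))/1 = 24/25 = 0.96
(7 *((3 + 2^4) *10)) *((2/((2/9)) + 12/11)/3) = 49210/11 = 4473.64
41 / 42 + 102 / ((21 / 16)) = 3305 / 42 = 78.69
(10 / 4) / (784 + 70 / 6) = 15 / 4774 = 0.00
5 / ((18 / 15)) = 25 / 6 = 4.17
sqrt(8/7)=2 * sqrt(14)/7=1.07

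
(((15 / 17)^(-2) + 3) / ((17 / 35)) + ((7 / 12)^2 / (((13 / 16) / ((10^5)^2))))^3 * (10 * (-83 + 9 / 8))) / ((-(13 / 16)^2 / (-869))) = -1821454053495999999999999999999732853252228096 / 23007170745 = -79168971868991968921035620000000000.00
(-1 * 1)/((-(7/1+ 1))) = 1/8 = 0.12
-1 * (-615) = 615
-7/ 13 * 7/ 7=-7/ 13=-0.54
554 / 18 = 277 / 9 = 30.78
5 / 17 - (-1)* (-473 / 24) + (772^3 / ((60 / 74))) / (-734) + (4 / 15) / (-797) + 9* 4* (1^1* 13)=-461040199652911 / 596697960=-772652.55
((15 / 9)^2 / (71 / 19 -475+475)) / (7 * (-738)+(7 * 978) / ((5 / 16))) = 0.00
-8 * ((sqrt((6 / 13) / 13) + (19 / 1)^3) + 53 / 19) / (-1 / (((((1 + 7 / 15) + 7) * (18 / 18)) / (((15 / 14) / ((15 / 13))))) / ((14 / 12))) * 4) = 1016 * sqrt(6) / 845 + 132459984 / 1235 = 107257.99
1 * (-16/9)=-16/9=-1.78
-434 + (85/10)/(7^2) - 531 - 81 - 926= -193239/98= -1971.83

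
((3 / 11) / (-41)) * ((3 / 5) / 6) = -3 / 4510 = -0.00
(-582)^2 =338724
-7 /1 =-7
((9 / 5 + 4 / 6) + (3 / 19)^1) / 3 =748 / 855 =0.87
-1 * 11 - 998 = -1009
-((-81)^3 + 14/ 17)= 9034483/ 17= 531440.18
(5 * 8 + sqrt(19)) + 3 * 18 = sqrt(19) + 94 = 98.36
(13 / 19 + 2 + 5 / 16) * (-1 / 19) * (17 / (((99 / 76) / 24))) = -30974 / 627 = -49.40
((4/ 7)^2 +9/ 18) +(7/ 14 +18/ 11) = 1597/ 539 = 2.96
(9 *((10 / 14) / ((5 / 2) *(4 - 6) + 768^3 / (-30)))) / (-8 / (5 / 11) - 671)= 1125 / 1819565175197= 0.00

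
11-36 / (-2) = 29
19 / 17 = 1.12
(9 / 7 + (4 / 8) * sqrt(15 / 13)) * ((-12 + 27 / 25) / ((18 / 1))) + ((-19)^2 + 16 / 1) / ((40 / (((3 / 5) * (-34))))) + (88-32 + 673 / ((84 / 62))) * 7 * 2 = 452717 / 60-7 * sqrt(195) / 300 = 7544.96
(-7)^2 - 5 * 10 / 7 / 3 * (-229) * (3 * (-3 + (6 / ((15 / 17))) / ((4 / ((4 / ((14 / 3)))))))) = -121259 / 49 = -2474.67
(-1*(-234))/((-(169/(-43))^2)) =-33282/2197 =-15.15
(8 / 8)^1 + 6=7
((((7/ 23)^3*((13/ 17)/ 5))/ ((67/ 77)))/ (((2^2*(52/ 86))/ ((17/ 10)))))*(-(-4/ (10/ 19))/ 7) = 3082541/ 815189000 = 0.00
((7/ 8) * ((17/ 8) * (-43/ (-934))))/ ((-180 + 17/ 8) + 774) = 5117/ 35633968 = 0.00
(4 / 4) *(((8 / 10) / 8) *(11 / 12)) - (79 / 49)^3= -57870541 / 14117880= -4.10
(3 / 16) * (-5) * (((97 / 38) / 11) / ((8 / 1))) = -1455 / 53504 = -0.03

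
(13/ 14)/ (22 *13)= 1/ 308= 0.00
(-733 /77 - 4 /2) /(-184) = 887 /14168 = 0.06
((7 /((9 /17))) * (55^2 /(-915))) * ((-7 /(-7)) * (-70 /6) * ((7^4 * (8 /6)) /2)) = 12100199650 /14823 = 816312.46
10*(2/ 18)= 10/ 9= 1.11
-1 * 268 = -268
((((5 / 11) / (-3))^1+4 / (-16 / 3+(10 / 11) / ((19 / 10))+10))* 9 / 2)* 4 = 199902 / 17743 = 11.27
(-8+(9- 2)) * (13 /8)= -13 /8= -1.62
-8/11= -0.73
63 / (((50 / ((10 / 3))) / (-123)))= -2583 / 5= -516.60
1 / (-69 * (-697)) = 1 / 48093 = 0.00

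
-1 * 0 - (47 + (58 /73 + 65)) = -8234 /73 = -112.79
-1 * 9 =-9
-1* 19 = -19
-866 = -866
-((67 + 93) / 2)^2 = -6400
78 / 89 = 0.88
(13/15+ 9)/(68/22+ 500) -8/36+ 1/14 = -0.13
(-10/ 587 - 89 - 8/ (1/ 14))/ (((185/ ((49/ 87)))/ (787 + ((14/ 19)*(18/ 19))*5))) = -483.77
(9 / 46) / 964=9 / 44344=0.00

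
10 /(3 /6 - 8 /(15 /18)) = -100 /91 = -1.10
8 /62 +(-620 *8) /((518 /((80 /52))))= -1524132 /104377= -14.60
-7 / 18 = -0.39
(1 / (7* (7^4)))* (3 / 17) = 3 / 285719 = 0.00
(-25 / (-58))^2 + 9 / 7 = 34651 / 23548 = 1.47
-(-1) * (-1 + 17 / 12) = 5 / 12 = 0.42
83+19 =102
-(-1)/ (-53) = -1/ 53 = -0.02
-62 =-62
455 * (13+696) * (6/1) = 1935570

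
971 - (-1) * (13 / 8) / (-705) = 5476427 / 5640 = 971.00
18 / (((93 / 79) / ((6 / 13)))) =2844 / 403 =7.06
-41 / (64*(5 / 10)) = -41 / 32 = -1.28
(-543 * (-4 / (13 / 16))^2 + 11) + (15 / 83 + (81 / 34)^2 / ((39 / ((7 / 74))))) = -15778214312437 / 1199925688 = -13149.33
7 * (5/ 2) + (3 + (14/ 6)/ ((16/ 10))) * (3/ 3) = 527/ 24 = 21.96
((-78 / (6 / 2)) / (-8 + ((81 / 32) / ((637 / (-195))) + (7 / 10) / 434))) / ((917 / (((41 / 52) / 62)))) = 11480 / 279325143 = 0.00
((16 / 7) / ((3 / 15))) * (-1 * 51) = -4080 / 7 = -582.86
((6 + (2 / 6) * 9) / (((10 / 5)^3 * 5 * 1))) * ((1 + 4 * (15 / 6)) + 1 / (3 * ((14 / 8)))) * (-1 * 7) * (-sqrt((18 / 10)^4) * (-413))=-4716873 / 200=-23584.36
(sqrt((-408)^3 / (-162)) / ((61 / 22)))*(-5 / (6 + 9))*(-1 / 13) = 5984*sqrt(51) / 7137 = 5.99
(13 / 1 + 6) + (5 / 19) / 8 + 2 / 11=32127 / 1672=19.21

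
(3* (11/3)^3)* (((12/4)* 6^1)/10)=1331/5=266.20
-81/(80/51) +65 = 1069/80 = 13.36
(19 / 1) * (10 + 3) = 247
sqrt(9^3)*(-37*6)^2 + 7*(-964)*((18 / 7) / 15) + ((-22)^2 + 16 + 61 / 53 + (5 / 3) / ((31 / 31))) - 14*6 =1057294364 / 795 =1329930.02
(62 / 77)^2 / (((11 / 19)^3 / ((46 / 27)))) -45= -8375335469 / 213070473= -39.31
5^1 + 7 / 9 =52 / 9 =5.78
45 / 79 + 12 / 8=327 / 158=2.07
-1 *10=-10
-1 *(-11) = 11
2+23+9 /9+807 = 833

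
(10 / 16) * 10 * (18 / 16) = 225 / 32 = 7.03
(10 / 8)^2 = 25 / 16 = 1.56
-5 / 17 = -0.29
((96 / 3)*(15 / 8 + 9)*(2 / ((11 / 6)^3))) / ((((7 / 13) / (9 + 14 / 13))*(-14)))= -9847008 / 65219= -150.98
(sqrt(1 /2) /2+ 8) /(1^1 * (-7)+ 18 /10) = -20 /13 - 5 * sqrt(2) /104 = -1.61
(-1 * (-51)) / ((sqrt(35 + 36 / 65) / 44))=2244 * sqrt(150215) / 2311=376.34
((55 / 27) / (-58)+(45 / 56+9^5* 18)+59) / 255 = 46607870663 / 11181240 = 4168.40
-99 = -99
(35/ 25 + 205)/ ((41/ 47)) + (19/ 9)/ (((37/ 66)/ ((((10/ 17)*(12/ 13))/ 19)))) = 396797608/ 1676285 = 236.71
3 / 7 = 0.43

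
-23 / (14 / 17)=-391 / 14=-27.93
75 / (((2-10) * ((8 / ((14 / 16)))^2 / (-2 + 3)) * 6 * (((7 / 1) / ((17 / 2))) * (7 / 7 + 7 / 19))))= -56525 / 3407872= -0.02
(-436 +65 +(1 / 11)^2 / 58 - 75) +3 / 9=-9383063 / 21054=-445.67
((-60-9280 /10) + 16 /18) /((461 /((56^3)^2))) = -273991261487104 /4149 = -66037903467.61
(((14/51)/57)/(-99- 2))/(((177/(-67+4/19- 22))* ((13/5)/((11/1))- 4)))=-1298990/204391870587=-0.00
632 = 632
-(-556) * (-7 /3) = -3892 /3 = -1297.33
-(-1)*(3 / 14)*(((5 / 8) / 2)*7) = 15 / 32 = 0.47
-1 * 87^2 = -7569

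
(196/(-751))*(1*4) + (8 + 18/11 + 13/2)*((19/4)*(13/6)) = 65437483/396528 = 165.03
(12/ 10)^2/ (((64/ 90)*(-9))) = -0.22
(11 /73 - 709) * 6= -4253.10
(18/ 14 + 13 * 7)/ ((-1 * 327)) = -646/ 2289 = -0.28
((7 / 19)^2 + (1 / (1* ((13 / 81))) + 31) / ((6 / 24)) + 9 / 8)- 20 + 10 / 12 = 14756723 / 112632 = 131.02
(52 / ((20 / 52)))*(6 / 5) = 4056 / 25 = 162.24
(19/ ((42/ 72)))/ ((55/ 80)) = 3648/ 77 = 47.38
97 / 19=5.11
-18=-18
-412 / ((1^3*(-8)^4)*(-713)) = 103 / 730112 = 0.00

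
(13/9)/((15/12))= 52/45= 1.16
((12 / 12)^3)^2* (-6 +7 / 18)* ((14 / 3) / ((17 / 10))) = -7070 / 459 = -15.40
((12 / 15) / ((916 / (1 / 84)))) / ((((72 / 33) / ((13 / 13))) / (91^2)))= 13013 / 329760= 0.04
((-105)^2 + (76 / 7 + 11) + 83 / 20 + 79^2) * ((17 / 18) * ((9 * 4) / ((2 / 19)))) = 781944563 / 140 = 5585318.31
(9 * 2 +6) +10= 34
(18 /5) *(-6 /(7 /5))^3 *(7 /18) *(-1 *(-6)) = -32400 /49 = -661.22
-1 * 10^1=-10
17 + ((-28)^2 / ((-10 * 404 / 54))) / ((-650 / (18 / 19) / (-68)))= 49773671 / 3118375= 15.96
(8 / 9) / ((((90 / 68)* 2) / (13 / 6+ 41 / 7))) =22916 / 8505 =2.69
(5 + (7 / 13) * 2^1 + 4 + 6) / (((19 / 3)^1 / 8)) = 264 / 13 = 20.31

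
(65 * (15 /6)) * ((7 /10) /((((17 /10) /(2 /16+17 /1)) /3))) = 935025 /272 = 3437.59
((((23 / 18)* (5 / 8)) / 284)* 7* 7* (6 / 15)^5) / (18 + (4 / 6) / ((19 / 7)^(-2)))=55223 / 896730000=0.00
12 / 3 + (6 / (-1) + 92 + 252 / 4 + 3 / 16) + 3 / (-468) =95585 / 624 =153.18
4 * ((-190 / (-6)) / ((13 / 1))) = 380 / 39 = 9.74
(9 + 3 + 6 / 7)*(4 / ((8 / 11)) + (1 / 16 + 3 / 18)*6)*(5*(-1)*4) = -12375 / 7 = -1767.86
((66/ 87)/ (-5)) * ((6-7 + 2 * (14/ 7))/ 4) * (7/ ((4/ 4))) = -231/ 290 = -0.80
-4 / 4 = -1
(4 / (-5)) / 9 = -4 / 45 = -0.09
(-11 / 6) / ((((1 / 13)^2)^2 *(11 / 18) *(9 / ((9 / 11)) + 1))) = -28561 / 4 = -7140.25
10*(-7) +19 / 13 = -891 / 13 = -68.54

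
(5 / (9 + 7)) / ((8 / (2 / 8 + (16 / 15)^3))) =19759 / 345600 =0.06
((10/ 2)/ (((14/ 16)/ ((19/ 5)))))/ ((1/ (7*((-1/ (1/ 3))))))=-456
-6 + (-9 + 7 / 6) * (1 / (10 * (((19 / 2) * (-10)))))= -34153 / 5700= -5.99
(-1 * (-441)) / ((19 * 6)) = 147 / 38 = 3.87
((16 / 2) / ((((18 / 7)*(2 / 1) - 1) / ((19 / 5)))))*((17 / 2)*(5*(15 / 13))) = 135660 / 377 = 359.84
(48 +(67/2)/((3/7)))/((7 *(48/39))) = 9841/672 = 14.64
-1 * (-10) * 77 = 770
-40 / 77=-0.52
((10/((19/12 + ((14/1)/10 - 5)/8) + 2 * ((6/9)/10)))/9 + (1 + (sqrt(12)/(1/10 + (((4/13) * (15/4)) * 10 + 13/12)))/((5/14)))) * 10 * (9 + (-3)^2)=786240 * sqrt(3)/9923 + 6420/19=475.13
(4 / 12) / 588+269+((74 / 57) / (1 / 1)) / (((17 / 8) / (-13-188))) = 83301695 / 569772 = 146.20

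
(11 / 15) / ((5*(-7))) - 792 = -415811 / 525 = -792.02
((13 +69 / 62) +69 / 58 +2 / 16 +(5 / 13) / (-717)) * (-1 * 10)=-5170877975 / 33518316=-154.27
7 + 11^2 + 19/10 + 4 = 1339/10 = 133.90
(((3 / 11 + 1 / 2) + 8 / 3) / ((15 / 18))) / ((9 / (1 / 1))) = 227 / 495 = 0.46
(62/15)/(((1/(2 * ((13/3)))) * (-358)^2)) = 403/1441845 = 0.00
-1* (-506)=506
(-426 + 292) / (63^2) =-134 / 3969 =-0.03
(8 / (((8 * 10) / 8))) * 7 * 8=224 / 5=44.80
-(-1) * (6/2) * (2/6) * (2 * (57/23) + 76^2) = 132962/23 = 5780.96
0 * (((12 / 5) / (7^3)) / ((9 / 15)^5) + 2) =0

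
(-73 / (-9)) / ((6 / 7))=511 / 54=9.46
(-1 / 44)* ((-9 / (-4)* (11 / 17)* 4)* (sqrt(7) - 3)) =27 / 68 - 9* sqrt(7) / 68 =0.05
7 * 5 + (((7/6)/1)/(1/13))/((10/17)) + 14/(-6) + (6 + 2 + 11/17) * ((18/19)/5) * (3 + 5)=462259/6460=71.56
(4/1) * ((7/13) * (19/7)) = 76/13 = 5.85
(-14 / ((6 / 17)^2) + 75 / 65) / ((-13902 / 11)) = 286319 / 3253068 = 0.09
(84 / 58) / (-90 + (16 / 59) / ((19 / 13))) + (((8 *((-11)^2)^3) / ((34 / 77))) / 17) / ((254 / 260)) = 1932629.54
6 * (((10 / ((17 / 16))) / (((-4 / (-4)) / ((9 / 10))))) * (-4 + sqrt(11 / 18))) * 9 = -31104 / 17 + 1296 * sqrt(22) / 17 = -1472.07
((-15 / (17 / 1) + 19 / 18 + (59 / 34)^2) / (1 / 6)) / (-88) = -33131 / 152592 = -0.22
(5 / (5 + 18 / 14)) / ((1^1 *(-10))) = -7 / 88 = -0.08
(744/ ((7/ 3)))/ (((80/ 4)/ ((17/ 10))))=4743/ 175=27.10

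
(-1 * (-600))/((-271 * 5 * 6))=-20/271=-0.07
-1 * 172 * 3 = -516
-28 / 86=-14 / 43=-0.33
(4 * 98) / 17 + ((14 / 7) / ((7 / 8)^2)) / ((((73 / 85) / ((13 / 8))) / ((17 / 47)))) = 71012168 / 2858023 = 24.85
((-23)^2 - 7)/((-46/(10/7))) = -2610/161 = -16.21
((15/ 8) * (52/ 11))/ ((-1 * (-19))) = 195/ 418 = 0.47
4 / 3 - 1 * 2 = -2 / 3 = -0.67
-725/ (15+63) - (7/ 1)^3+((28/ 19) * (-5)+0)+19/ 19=-531539/ 1482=-358.66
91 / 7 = 13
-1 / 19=-0.05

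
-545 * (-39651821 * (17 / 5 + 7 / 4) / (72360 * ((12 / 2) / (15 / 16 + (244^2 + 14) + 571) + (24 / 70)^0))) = 428232683202330017 / 278454883680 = 1537888.93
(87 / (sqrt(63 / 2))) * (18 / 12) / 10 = 2.33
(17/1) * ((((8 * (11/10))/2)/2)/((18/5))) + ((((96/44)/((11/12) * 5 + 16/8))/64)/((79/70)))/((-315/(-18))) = 12838061/1235718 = 10.39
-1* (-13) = 13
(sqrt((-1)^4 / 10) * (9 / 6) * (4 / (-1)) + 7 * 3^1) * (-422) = -8061.31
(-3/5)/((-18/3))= 1/10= 0.10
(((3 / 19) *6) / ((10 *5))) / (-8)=-9 / 3800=-0.00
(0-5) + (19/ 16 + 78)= 74.19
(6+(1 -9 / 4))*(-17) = -323 / 4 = -80.75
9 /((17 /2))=18 /17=1.06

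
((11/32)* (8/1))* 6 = 33/2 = 16.50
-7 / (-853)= 7 / 853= 0.01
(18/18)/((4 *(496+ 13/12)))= 3/5965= 0.00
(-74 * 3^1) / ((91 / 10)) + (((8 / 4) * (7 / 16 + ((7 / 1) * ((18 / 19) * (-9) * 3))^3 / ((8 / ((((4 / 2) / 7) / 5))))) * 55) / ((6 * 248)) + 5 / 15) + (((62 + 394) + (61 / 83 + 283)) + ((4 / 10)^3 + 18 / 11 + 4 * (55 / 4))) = -638435415263613657 / 282653683312000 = -2258.72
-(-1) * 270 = 270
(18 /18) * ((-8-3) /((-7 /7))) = 11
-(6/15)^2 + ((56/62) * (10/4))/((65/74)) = 2.41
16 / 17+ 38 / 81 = 1942 / 1377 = 1.41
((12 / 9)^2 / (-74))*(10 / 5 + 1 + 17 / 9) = -352 / 2997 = -0.12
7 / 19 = 0.37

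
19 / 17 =1.12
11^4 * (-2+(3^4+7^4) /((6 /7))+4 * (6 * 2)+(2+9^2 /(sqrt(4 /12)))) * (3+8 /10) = 22532499 * sqrt(3) /5+2456598749 /15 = 171578736.55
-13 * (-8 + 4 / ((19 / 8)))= 1560 / 19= 82.11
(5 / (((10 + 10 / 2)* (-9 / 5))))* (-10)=50 / 27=1.85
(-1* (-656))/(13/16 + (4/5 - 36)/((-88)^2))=811.93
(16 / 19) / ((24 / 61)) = 122 / 57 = 2.14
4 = 4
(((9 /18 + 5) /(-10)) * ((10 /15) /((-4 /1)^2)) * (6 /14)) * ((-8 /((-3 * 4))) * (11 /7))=-0.01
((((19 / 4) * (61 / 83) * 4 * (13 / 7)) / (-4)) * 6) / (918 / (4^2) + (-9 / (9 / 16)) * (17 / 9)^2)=-134.80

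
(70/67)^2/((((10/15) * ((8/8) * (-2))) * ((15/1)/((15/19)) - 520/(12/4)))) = 11025/2078407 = 0.01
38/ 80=19/ 40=0.48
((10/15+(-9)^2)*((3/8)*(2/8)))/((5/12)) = 147/8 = 18.38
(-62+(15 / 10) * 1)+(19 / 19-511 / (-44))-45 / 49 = -105223 / 2156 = -48.80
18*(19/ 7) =342/ 7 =48.86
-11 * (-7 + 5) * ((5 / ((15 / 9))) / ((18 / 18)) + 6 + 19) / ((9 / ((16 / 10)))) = 4928 / 45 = 109.51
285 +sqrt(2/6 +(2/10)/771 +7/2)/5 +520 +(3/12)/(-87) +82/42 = sqrt(227884470)/38550 +655243/812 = 807.34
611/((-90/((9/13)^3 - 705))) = 4783.91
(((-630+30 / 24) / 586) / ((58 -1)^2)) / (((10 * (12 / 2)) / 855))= -2515 / 534432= -0.00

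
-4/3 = -1.33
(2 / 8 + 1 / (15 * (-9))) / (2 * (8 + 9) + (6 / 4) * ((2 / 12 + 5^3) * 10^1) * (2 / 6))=131 / 356310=0.00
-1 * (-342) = 342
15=15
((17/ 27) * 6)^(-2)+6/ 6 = 1237/ 1156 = 1.07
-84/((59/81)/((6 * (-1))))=40824/59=691.93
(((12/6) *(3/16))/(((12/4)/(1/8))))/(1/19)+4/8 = 51/64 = 0.80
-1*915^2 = -837225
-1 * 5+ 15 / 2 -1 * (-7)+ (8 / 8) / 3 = 59 / 6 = 9.83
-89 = -89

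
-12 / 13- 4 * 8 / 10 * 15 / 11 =-756 / 143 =-5.29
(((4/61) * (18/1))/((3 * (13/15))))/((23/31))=11160/18239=0.61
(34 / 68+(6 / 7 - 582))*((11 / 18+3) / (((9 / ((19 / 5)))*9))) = -2007863 / 20412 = -98.37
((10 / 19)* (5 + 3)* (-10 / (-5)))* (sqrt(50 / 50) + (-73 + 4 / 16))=-11480 / 19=-604.21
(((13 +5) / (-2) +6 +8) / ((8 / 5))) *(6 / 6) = 25 / 8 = 3.12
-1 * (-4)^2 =-16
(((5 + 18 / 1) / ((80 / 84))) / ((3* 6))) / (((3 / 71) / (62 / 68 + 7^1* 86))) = 19144.12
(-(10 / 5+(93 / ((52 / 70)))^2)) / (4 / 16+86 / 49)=-519222473 / 66417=-7817.61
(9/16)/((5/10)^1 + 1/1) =3/8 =0.38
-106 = -106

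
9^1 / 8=9 / 8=1.12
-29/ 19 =-1.53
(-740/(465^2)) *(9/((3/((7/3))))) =-1036/43245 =-0.02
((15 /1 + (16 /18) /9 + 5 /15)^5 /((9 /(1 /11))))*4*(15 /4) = 15258789062500000 /115063885233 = 132611.45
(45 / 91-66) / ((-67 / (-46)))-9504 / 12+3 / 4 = -20393829 / 24388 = -836.22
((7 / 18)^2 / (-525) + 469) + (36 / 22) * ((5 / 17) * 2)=2135555591 / 4544100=469.96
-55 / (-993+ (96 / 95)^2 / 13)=6452875 / 116494509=0.06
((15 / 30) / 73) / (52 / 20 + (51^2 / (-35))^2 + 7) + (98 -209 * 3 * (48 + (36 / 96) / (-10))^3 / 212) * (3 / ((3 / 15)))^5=-106418373988216802787858125 / 429589497593856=-247721079272.82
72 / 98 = 36 / 49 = 0.73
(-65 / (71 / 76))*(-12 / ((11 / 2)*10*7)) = 2.17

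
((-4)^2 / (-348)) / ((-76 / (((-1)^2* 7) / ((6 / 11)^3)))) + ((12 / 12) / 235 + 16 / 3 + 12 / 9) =561921743 / 83906280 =6.70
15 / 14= 1.07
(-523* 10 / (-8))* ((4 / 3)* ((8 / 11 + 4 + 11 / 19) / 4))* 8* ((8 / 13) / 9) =632.51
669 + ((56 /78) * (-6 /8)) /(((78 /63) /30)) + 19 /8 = 890059 /1352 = 658.33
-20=-20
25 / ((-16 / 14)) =-175 / 8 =-21.88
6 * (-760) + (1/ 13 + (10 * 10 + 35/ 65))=-57972/ 13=-4459.38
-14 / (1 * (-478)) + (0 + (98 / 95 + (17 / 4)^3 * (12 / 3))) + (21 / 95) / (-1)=111854753 / 363280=307.90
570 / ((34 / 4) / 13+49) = 14820 / 1291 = 11.48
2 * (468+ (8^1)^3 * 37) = 38824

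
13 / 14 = 0.93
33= 33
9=9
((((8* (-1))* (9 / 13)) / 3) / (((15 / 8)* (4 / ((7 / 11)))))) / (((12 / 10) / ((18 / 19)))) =-336 / 2717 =-0.12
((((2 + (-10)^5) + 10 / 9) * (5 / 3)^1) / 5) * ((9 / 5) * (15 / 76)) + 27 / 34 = -7649249 / 646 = -11840.94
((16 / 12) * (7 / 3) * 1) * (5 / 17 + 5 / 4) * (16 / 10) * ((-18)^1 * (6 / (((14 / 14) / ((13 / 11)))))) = -183456 / 187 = -981.05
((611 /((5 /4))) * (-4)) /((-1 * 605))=9776 /3025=3.23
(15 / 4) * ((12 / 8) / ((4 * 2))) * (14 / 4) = 315 / 128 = 2.46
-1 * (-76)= 76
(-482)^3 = -111980168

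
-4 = -4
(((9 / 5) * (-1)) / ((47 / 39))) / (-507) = 9 / 3055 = 0.00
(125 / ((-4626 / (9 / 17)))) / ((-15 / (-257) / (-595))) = 875 / 6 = 145.83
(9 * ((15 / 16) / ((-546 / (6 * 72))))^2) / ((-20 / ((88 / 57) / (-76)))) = 120285 / 23915528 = 0.01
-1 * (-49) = 49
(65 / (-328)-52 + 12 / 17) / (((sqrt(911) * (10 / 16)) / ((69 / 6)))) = -6603783 * sqrt(911) / 6349670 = -31.39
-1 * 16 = -16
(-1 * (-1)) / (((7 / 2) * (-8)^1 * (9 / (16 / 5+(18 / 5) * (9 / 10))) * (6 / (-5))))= 23 / 1080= 0.02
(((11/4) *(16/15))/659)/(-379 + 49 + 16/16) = -44/3252165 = -0.00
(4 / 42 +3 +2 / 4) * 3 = 151 / 14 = 10.79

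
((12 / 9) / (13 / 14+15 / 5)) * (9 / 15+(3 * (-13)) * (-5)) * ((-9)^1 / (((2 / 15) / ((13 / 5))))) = -3203928 / 275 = -11650.65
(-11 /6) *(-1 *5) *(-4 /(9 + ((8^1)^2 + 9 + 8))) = -11 /27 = -0.41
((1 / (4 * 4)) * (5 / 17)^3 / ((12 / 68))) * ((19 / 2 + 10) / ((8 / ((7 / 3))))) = 11375 / 221952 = 0.05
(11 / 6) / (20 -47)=-11 / 162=-0.07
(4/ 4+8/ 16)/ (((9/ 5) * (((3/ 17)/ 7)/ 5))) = 2975/ 18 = 165.28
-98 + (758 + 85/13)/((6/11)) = 33895/26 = 1303.65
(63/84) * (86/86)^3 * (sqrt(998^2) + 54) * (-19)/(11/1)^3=-14991/1331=-11.26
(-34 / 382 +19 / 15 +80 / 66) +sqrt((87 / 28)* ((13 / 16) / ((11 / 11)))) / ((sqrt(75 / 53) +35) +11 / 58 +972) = -12615* sqrt(139867) / 2532105517438 +89786929* sqrt(7917) / 5064211034876 +75314 / 31515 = 2.39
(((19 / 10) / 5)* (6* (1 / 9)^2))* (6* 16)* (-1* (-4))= 2432 / 225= 10.81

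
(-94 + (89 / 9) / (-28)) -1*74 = -42425 / 252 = -168.35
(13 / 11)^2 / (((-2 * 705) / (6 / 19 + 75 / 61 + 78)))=-5193539 / 65912330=-0.08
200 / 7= 28.57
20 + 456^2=207956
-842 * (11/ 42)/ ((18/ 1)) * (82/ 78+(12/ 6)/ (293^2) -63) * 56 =3842083327544/ 90398997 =42501.39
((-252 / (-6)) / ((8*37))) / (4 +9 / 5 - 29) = -105 / 17168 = -0.01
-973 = -973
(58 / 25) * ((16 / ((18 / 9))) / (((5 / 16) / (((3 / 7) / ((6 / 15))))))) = 11136 / 175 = 63.63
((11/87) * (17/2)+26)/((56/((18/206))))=2019/47792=0.04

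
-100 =-100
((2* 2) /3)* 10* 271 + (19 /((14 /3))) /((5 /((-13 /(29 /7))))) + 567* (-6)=181637 /870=208.78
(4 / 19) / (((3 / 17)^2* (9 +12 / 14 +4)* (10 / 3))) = 4046 / 27645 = 0.15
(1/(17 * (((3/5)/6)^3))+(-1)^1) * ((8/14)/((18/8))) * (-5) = -73.43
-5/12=-0.42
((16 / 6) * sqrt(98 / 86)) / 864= 7 * sqrt(43) / 13932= 0.00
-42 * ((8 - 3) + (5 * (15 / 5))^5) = -31893960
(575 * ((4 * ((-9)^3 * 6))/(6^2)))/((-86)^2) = -139725/3698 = -37.78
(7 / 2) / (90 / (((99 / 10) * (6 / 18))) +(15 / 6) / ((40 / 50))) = 308 / 2675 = 0.12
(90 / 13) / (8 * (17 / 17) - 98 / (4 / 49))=-4 / 689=-0.01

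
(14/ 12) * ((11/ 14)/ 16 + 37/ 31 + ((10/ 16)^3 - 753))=-27832041/ 31744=-876.77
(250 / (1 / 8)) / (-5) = -400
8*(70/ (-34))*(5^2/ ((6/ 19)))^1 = -66500/ 51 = -1303.92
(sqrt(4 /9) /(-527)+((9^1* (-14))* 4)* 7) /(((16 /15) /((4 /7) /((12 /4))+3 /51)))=-1241053825 /1505112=-824.56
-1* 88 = -88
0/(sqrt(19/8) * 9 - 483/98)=0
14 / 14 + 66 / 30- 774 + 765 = -29 / 5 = -5.80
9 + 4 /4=10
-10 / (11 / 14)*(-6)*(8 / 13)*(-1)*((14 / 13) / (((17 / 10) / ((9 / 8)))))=-1058400 / 31603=-33.49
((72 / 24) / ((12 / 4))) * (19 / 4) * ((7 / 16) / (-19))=-7 / 64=-0.11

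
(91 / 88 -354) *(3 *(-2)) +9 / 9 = 93227 / 44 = 2118.80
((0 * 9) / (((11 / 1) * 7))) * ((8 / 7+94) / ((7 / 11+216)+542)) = 0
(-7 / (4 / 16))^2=784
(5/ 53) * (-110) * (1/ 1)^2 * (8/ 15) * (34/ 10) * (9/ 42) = -1496/ 371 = -4.03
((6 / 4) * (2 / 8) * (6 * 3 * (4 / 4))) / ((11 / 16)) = 108 / 11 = 9.82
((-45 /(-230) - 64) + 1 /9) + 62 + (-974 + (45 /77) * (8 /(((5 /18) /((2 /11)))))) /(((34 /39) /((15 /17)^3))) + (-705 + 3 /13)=-560266465087697 /380734988634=-1471.54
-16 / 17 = -0.94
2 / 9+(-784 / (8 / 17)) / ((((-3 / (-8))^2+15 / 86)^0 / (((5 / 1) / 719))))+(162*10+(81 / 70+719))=1054873741 / 452970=2328.79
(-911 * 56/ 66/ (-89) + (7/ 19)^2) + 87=101594660/ 1060257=95.82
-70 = -70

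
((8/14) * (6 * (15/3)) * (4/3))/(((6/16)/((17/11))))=21760/231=94.20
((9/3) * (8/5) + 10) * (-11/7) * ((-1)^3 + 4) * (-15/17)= 7326/119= 61.56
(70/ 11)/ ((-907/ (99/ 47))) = -630/ 42629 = -0.01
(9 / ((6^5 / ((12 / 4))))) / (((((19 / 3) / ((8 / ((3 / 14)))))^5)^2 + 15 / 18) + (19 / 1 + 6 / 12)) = 9705775651075653632 / 56837022267878623989201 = 0.00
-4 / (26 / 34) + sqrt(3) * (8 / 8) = -68 / 13 + sqrt(3) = -3.50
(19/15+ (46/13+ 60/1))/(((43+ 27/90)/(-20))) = -505480/16887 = -29.93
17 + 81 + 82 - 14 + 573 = 739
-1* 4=-4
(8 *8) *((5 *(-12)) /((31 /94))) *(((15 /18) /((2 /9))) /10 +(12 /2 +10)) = -5910720 /31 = -190668.39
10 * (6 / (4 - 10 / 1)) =-10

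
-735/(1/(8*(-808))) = 4751040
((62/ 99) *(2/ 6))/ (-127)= -62/ 37719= -0.00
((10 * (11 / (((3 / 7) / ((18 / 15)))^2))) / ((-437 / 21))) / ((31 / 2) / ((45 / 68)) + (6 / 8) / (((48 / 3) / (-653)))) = 5.77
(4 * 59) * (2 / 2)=236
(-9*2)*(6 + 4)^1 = -180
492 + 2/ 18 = 4429/ 9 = 492.11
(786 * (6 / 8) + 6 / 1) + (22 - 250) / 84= 8299 / 14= 592.79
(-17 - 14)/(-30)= 31/30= 1.03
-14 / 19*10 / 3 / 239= -140 / 13623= -0.01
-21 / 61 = -0.34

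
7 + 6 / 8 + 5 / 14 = 227 / 28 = 8.11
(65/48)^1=65/48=1.35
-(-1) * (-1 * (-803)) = 803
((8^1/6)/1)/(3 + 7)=2/15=0.13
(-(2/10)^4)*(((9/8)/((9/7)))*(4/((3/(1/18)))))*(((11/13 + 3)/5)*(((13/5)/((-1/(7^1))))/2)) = 49/67500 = 0.00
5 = 5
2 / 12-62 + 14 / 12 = -182 / 3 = -60.67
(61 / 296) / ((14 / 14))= 61 / 296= 0.21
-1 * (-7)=7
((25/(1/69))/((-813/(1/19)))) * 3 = -1725/5149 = -0.34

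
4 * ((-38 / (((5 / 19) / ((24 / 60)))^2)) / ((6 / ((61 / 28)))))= -1673596 / 13125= -127.51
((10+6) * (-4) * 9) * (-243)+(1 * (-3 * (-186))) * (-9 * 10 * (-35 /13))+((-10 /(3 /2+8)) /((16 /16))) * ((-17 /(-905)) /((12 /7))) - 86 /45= 553598717413 /2011815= 275173.77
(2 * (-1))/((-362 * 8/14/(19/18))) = 0.01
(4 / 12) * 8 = 8 / 3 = 2.67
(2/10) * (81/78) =27/130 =0.21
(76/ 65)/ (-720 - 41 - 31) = -19/ 12870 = -0.00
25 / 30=5 / 6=0.83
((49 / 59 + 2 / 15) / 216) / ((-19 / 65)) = -0.02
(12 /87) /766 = 0.00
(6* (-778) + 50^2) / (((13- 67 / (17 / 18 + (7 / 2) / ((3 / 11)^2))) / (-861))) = 89599104 / 557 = 160860.15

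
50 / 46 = 25 / 23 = 1.09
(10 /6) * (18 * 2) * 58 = 3480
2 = 2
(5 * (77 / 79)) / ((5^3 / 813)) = 62601 / 1975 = 31.70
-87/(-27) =29/9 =3.22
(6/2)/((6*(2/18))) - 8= -7/2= -3.50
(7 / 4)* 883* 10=30905 / 2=15452.50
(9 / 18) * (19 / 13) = 0.73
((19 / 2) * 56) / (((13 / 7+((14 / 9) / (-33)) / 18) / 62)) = 154290906 / 8675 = 17785.70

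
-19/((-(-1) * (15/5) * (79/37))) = -703/237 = -2.97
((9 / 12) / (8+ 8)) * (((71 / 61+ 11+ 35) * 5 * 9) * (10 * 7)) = 13593825 / 1952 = 6964.05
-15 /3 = -5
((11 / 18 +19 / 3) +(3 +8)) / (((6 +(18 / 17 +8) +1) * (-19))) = -289 / 4914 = -0.06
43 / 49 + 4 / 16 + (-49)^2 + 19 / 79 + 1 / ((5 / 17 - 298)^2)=2402.37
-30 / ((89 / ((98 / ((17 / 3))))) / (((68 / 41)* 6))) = -211680 / 3649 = -58.01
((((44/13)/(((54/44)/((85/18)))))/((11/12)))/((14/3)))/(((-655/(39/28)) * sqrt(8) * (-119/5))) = 55 * sqrt(2)/808794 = 0.00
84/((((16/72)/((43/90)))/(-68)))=-61404/5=-12280.80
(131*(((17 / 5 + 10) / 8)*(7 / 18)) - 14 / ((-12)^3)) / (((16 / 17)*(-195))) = -6267373 / 13478400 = -0.46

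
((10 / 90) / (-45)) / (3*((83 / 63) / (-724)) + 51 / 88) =-0.00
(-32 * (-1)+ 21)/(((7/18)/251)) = 239454/7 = 34207.71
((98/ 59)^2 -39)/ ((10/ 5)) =-126155/ 6962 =-18.12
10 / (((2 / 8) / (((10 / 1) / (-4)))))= -100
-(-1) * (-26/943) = -0.03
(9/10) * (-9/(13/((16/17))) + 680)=675612/1105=611.41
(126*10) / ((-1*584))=-315 / 146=-2.16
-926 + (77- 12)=-861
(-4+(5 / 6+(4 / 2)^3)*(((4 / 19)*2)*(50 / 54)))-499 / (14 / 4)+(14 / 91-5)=-20723581 / 140049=-147.97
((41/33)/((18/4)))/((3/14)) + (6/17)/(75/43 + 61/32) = 105384964/76083381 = 1.39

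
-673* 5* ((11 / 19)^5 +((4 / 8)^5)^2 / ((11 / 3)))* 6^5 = -1489436970935895 / 871586848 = -1708879.58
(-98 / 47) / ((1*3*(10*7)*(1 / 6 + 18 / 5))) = -14 / 5311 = -0.00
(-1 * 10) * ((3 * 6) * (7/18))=-70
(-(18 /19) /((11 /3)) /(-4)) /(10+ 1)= 27 /4598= 0.01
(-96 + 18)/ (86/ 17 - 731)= 0.11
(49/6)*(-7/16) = -343/96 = -3.57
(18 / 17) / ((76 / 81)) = 729 / 646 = 1.13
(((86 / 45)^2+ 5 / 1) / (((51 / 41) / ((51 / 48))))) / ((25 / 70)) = 20.69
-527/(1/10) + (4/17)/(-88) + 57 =-1949663/374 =-5213.00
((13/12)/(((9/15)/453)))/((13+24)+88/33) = 9815/476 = 20.62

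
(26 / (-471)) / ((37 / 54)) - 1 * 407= -2364731 / 5809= -407.08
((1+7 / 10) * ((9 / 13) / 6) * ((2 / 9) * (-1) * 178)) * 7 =-10591 / 195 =-54.31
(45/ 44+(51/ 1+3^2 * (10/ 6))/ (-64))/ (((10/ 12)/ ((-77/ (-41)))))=-63/ 3280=-0.02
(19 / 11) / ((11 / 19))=361 / 121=2.98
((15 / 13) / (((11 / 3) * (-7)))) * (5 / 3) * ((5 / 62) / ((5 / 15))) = -1125 / 62062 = -0.02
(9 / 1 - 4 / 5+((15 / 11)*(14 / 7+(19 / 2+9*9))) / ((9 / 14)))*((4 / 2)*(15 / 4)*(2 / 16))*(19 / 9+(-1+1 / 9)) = 234.22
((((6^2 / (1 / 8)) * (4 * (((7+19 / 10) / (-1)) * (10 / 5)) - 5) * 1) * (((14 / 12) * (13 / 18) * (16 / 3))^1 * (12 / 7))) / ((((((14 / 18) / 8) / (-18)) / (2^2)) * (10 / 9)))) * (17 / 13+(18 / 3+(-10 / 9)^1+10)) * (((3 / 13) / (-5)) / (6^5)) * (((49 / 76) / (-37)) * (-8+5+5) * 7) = 603780352 / 228475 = 2642.65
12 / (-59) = -12 / 59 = -0.20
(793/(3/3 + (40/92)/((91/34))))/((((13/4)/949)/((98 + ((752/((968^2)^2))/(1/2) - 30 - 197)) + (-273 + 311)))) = -100840935109103945119/5563041679712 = -18126942.22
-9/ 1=-9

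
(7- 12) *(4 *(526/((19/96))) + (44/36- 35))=-9060400/171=-52984.80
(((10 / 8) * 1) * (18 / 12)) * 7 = 105 / 8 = 13.12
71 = 71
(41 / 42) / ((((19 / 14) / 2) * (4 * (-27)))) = -41 / 3078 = -0.01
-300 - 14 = -314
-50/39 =-1.28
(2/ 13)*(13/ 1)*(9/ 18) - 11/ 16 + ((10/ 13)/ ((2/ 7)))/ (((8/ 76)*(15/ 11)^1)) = 11899/ 624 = 19.07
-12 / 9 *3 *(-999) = 3996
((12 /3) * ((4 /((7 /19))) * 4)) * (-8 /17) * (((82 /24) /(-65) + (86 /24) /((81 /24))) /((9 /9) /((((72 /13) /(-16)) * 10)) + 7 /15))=-6460912 /13923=-464.05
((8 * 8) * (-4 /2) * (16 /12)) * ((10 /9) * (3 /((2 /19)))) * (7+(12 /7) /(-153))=-121356800 /3213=-37770.56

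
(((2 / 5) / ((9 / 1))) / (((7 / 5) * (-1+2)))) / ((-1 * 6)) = -1 / 189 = -0.01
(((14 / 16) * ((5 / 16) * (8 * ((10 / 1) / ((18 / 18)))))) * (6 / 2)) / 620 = 105 / 992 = 0.11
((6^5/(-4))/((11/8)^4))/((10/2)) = -108.77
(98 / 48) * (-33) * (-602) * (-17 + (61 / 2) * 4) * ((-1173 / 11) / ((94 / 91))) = -165307013235 / 376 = -439646311.80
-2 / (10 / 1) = -1 / 5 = -0.20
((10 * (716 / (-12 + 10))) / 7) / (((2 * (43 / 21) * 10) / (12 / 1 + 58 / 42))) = -50299 / 301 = -167.11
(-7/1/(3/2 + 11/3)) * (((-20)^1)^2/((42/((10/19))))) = -4000/589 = -6.79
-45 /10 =-9 /2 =-4.50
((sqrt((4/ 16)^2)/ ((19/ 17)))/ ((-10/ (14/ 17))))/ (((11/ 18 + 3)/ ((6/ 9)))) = -21/ 6175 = -0.00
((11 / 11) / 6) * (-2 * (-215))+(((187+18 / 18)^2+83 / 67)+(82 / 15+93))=35692949 / 1005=35515.37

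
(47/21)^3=103823/9261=11.21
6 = 6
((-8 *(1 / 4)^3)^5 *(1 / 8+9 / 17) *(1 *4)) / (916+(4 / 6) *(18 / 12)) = -89 / 1021640704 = -0.00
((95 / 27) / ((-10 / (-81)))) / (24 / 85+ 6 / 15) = 4845 / 116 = 41.77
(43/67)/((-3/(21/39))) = -301/2613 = -0.12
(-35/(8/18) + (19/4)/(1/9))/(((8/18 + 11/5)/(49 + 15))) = -103680/119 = -871.26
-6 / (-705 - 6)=2 / 237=0.01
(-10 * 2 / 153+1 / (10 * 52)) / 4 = -10247 / 318240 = -0.03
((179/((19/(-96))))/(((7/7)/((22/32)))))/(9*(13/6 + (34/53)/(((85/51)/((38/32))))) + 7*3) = -8348560/599013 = -13.94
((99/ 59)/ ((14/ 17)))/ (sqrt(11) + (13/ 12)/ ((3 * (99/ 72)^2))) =-190609848/ 5369771071 + 1995905043 * sqrt(11)/ 10739542142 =0.58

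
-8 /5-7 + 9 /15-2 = -10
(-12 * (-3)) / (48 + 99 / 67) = 804 / 1105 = 0.73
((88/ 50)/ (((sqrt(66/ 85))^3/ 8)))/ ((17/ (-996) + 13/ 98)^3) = 1756558646739456 * sqrt(5610)/ 9872587434655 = 13326.41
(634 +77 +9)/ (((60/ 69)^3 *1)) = 109503/ 100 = 1095.03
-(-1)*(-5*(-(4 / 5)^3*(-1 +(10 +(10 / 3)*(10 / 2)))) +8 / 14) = 34796 / 525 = 66.28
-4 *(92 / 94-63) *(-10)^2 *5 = 5830000 / 47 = 124042.55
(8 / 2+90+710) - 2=802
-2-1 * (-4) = 2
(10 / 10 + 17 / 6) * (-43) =-989 / 6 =-164.83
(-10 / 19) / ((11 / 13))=-130 / 209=-0.62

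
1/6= 0.17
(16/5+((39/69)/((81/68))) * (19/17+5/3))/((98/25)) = 315860/273861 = 1.15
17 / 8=2.12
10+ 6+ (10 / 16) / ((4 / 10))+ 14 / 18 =2641 / 144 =18.34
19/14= 1.36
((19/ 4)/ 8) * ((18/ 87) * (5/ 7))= 285/ 3248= 0.09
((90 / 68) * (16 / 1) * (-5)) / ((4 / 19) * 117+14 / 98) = -47880 / 11203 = -4.27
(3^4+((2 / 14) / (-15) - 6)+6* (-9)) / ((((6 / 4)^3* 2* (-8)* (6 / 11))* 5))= -6061 / 42525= -0.14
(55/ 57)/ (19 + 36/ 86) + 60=571613/ 9519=60.05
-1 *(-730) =730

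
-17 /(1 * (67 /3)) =-51 /67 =-0.76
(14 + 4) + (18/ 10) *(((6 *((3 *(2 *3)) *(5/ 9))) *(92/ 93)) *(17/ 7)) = 60210/ 217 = 277.47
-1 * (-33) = 33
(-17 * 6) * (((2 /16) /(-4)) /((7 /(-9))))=-459 /112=-4.10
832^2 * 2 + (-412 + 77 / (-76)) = 105186659 / 76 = 1384034.99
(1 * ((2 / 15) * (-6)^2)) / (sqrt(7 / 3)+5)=0.74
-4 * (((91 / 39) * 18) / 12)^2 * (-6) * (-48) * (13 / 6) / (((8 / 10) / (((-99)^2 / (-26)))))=14407470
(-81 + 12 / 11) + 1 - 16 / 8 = -890 / 11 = -80.91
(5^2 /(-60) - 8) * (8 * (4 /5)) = -808 /15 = -53.87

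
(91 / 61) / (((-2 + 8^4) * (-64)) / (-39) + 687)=3549 / 17617349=0.00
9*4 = 36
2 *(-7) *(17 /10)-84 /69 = -2877 /115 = -25.02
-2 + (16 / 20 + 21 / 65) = -57 / 65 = -0.88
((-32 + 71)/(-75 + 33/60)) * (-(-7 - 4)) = -8580/1489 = -5.76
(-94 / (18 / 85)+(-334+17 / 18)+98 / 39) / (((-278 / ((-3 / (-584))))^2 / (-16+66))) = -4530425 / 342656234752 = -0.00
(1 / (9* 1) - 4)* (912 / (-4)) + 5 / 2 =889.17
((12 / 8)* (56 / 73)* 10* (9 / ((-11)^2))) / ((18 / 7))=2940 / 8833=0.33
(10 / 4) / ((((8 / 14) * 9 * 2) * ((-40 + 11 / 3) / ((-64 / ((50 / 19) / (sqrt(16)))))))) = 1064 / 1635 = 0.65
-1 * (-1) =1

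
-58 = -58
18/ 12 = 3/ 2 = 1.50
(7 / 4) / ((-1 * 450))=-7 / 1800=-0.00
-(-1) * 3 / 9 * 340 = 340 / 3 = 113.33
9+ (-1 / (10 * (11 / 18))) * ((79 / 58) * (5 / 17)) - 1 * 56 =-510473 / 10846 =-47.07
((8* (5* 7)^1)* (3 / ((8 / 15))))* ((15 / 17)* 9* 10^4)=125073529.41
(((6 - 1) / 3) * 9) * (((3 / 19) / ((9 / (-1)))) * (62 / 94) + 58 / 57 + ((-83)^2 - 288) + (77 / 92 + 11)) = 8150503195 / 82156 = 99207.64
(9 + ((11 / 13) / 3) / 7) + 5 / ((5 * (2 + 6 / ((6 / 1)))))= 853 / 91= 9.37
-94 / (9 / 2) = -188 / 9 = -20.89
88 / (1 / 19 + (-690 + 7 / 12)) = -20064 / 157175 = -0.13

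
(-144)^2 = 20736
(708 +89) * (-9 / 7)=-7173 / 7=-1024.71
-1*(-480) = 480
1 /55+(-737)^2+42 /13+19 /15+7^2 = 1165212296 /2145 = 543222.52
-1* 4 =-4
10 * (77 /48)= 385 /24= 16.04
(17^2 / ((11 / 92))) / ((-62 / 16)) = -212704 / 341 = -623.77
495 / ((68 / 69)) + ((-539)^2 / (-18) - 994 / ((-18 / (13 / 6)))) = -28491283 / 1836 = -15518.13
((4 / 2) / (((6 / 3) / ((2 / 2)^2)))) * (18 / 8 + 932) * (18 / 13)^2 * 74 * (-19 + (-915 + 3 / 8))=-83651224041 / 676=-123744414.26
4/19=0.21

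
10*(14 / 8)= 35 / 2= 17.50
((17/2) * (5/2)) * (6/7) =255/14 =18.21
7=7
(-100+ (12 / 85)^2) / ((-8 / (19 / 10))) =3431191 / 144500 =23.75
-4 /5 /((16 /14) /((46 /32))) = -161 /160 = -1.01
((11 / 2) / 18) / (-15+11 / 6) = -11 / 474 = -0.02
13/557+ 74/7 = 41309/3899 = 10.59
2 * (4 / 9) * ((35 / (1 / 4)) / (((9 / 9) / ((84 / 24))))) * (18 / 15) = 1568 / 3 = 522.67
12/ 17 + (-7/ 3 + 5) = 172/ 51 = 3.37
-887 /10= -88.70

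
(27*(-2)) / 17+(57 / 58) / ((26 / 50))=-16491 / 12818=-1.29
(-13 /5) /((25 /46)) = -598 /125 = -4.78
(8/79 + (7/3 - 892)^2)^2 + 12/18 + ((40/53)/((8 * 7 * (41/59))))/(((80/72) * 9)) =9634659057728436455429/15378959862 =626483139574.01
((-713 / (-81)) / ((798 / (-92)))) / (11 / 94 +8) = -3083012 / 24659397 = -0.13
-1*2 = -2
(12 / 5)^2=144 / 25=5.76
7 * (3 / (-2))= -21 / 2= -10.50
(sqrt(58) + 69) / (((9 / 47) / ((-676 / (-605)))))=447.06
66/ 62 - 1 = 0.06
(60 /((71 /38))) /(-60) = -38 /71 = -0.54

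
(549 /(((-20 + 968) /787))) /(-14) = -144021 /4424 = -32.55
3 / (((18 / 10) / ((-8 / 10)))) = -1.33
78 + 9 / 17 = 1335 / 17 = 78.53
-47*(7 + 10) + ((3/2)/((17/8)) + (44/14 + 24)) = -91767/119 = -771.15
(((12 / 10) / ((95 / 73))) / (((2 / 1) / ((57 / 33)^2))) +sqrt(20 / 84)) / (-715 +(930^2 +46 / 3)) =sqrt(105) / 18148207 +12483 / 7842618025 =0.00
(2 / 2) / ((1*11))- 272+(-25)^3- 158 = -176604 / 11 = -16054.91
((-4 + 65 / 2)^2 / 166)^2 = 10556001 / 440896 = 23.94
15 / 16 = 0.94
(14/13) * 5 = 70/13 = 5.38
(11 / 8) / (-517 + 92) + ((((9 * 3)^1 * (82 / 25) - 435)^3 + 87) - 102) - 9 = -88357470601091 / 2125000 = -41579986.17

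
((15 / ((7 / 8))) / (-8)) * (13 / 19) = -1.47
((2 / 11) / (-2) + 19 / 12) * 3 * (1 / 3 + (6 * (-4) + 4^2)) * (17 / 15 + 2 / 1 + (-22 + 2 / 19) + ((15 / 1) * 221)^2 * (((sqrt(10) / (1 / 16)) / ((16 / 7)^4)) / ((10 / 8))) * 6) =-3356298374.43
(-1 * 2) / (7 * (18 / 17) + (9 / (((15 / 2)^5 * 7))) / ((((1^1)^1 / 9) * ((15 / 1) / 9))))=-1859375 / 6890897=-0.27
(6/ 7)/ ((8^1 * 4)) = 3/ 112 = 0.03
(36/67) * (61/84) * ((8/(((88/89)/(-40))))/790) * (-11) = 65148/37051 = 1.76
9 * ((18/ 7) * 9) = 1458/ 7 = 208.29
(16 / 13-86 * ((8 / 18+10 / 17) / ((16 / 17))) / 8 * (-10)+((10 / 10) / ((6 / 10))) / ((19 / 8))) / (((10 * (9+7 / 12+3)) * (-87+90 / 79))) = -336858449 / 30358266120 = -0.01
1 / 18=0.06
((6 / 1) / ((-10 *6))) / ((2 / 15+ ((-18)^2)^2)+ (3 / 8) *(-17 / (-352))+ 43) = -4224 / 4436008957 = -0.00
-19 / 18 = -1.06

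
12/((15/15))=12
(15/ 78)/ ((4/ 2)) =5/ 52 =0.10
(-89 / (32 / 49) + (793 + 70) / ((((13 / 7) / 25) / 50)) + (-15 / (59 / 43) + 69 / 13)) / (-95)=-2850655413 / 466336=-6112.88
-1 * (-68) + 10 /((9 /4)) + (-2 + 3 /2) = 1295 /18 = 71.94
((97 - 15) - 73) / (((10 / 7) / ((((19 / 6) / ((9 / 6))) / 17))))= 133 / 170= 0.78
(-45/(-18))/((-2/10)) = -25/2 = -12.50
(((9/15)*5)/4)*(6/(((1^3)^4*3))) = 3/2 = 1.50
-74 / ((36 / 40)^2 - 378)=7400 / 37719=0.20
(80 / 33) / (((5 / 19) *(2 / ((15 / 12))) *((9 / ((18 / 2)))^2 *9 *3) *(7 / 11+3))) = 19 / 324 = 0.06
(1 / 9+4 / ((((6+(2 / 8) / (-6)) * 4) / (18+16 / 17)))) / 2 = 71983 / 43758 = 1.65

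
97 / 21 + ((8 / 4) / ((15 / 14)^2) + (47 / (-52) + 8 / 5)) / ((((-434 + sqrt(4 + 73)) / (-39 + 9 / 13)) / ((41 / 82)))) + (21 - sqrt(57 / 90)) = -sqrt(570) / 30 + 2367907*sqrt(77) / 9545745300 + 122790287519 / 4772872650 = 24.93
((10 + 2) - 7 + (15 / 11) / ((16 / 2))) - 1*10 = -425 / 88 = -4.83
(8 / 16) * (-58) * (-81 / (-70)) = -33.56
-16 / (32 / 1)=-1 / 2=-0.50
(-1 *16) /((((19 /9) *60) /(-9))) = 108 /95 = 1.14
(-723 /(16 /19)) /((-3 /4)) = 4579 /4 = 1144.75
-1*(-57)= 57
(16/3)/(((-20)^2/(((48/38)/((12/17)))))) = 34/1425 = 0.02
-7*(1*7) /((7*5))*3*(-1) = 21 /5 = 4.20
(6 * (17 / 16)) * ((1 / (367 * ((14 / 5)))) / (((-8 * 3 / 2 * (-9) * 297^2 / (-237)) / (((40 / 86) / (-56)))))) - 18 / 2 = -235731289690201 / 26192365524864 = -9.00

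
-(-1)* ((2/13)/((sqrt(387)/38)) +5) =76* sqrt(43)/1677 +5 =5.30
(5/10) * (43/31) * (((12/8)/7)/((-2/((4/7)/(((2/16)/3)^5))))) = -513589248/1519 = -338110.10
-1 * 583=-583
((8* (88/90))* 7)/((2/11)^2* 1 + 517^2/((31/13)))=9242464/18920057445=0.00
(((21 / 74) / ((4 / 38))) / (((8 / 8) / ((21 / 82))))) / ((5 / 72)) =75411 / 7585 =9.94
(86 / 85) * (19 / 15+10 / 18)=7052 / 3825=1.84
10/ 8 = 5/ 4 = 1.25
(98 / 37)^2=9604 / 1369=7.02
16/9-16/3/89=1376/801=1.72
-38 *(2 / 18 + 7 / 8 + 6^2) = -50597 / 36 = -1405.47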